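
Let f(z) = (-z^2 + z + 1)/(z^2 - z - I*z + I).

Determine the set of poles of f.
{I, 1}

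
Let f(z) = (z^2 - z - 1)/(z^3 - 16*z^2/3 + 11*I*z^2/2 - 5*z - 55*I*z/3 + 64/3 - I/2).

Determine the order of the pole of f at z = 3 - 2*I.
2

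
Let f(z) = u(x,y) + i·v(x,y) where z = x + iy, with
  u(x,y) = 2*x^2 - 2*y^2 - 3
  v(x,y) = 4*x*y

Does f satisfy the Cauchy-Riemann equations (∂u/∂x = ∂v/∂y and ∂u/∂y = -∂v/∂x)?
∂u/∂x = 4*x
∂v/∂y = 4*x
∂u/∂y = -4*y
∂v/∂x = 4*y
∂u/∂x = ∂v/∂y and ∂u/∂y = -∂v/∂x hold identically; f is analytic.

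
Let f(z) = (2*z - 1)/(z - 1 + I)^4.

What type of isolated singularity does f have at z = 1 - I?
Write f(z) = g(z)/(z - 1 + I)^4 with g(z) = 2*z - 1.
g is entire and g(1 - I) = 1 - 2*I ≠ 0, so no factor of (z - 1 + I) cancels: the Laurent expansion of f about z = 1 - I starts at the power -4, i.e. lim_{z→z₀} (z - z₀)^4 f(z) = 1 - 2*I is finite and nonzero.
So z = 1 - I is a pole of order 4.

Final answer: pole of order 4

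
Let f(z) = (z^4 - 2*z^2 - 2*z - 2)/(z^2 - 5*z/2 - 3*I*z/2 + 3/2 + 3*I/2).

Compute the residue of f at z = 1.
Write f(z) = P(z)/Q(z) with P(z) = z^4 - 2*z^2 - 2*z - 2 and Q(z) = z^2 - 5*z/2 - 3*I*z/2 + 3/2 + 3*I/2.
The denominator factors as Q(z) = (z - 3/2 - 3*I/2)*(z - 1), so z = 1 is a simple zero of Q and P is analytic there; z = 1 is therefore a simple pole and
  Res(f, z₀) = P(z₀)/Q'(z₀).

Q'(z) = 2*z - 5/2 - 3*I/2, so Q'(1) = -1/2 - 3*I/2.
P(1) = -5.

Res(f, 1) = (-5)/(-1/2 - 3*I/2) = 1 - 3*I

Final answer: 1 - 3*I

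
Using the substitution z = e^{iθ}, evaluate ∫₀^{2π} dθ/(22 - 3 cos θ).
Call the integral J. The integrand is 2π-periodic and we integrate over a full period, so shifting θ does not change the value (θ → θ + π flips the sign of the trig term). Hence
  J = ∫₀^{2π} dθ/(22 + 3 cos θ).
Put z = e^{iθ}: then cos θ = (z + 1/z)/2, dθ = dz/(iz), and z runs once counterclockwise around |z| = 1:
  J = ∮_{|z|=1} 1/(22 + 3*(z + 1/z)/2) · dz/(iz) = (2/i) ∮_{|z|=1} dz/(3*z^2 + 44*z + 3).
The roots of 3*z^2 + 44*z + 3 are z = (-22 ± sqrt(22^2 - 3^2))/3, with sqrt(475) = 5*sqrt(19); their product is 1, so only z₊ = -22/3 + 5*sqrt(19)/3 lies inside the unit circle (z₋ = -22/3 - 5*sqrt(19)/3 lies outside).
z₊ is a simple zero of q(z) = 3*z^2 + 44*z + 3, so Res(1/q, z₊) = 1/q'(z₊) with q'(z) = 6*z + 44; and q'(z₊) = 3*(z₊ - z₋) = 10*sqrt(19).
Therefore J = (2/i) · 2πi · 1/(10*sqrt(19)) = 2*pi/(5*sqrt(19)) = 2*sqrt(19)*pi/95

Final answer: 2*sqrt(19)*pi/95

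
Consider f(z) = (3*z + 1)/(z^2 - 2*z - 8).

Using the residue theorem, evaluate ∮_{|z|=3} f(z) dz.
By the residue theorem, ∮_C f(z) dz = 2πi · (sum of the residues of f at the poles inside |z| = 3).

The denominator factors as (z - 4)*(z + 2), so the singularities of f are simple poles at z = 4, z = -2.
  |4|² = 16 > 9 = 3², so this pole is outside the contour.
  |-2|² = 4 < 9 = 3², so this pole is inside the contour.

With P(z) = 3*z + 1 and Q(z) = z^2 - 2*z - 8, each pole is simple, so Res(f, z₀) = P(z₀)/Q'(z₀) with Q'(z) = 2*z - 2.
  Res(f, -2) = P(-2)/Q'(-2) = (-5)/(-6) = 5/6

∮_C f(z) dz = 2πi · (5/6) = 5*I*pi/3

Final answer: 5*I*pi/3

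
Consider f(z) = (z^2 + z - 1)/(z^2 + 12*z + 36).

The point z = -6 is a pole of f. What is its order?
Factor the denominator:
  z^2 + 12*z + 36 = (z + 6)^2

The numerator P(z) = z^2 + z - 1 has P(-6) = 29 ≠ 0, so no factor of (z + 6) cancels.
Near z = -6 we can therefore write f(z) = g(z)/(z + 6)^2 with g analytic at -6 and g(-6) ≠ 0 (g is just the numerator).

Hence z = -6 is a pole of order 2.

Final answer: 2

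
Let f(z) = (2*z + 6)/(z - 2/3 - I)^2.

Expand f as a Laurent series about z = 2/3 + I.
(22/3 + 2*I)/(z - 2/3 - I)^2 + 2/(z - 2/3 - I)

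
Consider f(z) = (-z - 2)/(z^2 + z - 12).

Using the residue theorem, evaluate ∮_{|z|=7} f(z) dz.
-2*I*pi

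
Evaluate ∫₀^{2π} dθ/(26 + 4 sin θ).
Call the integral J. The integrand is 2π-periodic and we integrate over a full period, so shifting θ does not change the value (θ → θ + π/2 turns sin θ into cos θ). Hence
  J = ∫₀^{2π} dθ/(26 + 4 cos θ).
Put z = e^{iθ}: then cos θ = (z + 1/z)/2, dθ = dz/(iz), and z runs once counterclockwise around |z| = 1:
  J = ∮_{|z|=1} 1/(26 + 4*(z + 1/z)/2) · dz/(iz) = (2/i) ∮_{|z|=1} dz/(4*z^2 + 52*z + 4).
The roots of 4*z^2 + 52*z + 4 are z = (-26 ± sqrt(26^2 - 4^2))/4, with sqrt(660) = 2*sqrt(165); their product is 1, so only z₊ = -13/2 + sqrt(165)/2 lies inside the unit circle (z₋ = -13/2 - sqrt(165)/2 lies outside).
z₊ is a simple zero of q(z) = 4*z^2 + 52*z + 4, so Res(1/q, z₊) = 1/q'(z₊) with q'(z) = 8*z + 52; and q'(z₊) = 4*(z₊ - z₋) = 4*sqrt(165).
Therefore J = (2/i) · 2πi · 1/(4*sqrt(165)) = 2*pi/(2*sqrt(165)) = sqrt(165)*pi/165

Final answer: sqrt(165)*pi/165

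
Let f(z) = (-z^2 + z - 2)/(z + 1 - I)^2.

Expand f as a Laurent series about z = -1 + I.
Put w = z - (-1 + I), i.e. z = w - 1 + I. The denominator is w^2, so it suffices to rewrite the numerator in powers of w.

P(z) = -z^2 + z - 2
P(w - 1 + I) = -3 + 3*I + (3 - 2*I)*w - w^2

Dividing each term by w^2:
  f = (-3 + 3*I)/w^2 + (3 - 2*I)/w - 1

Substituting back w = z + 1 - I:
  f(z) = (-3 + 3*I)/(z + 1 - I)^2 + (3 - 2*I)/(z + 1 - I) - 1

The series is finite because the numerator is a polynomial; the negative powers form the principal part, and the coefficient of 1/(z + 1 - I) gives Res(f, -1 + I) = 3 - 2*I.

Final answer: (-3 + 3*I)/(z + 1 - I)^2 + (3 - 2*I)/(z + 1 - I) - 1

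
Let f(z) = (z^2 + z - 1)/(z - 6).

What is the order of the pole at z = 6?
Factor the denominator:
  z - 6 = (z - 6)

The numerator P(z) = z^2 + z - 1 has P(6) = 41 ≠ 0, so no factor of (z - 6) cancels.
Near z = 6 we can therefore write f(z) = g(z)/(z - 6) with g analytic at 6 and g(6) ≠ 0 (g is just the numerator).

Hence z = 6 is a pole of order 1.

Final answer: 1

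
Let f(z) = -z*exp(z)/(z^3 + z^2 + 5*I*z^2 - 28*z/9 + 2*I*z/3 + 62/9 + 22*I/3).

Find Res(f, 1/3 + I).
Write f(z) = P(z)/Q(z) with P(z) = -z*exp(z) and Q(z) = z^3 + z^2 + 5*I*z^2 - 28*z/9 + 2*I*z/3 + 62/9 + 22*I/3.
The denominator factors as Q(z) = (z + 1 + 3*I)*(z + 1/3 + 3*I)*(z - 1/3 - I), so z = 1/3 + I is a simple zero of Q and P is analytic there; z = 1/3 + I is therefore a simple pole and
  Res(f, z₀) = P(z₀)/Q'(z₀).

Q'(z) = 3*z^2 + 2*z + 10*I*z - 28/9 + 2*I/3, so Q'(1/3 + I) = -136/9 + 8*I.
P(1/3 + I) = (-1/3 - I)*exp(1/3 + I).

Res(f, 1/3 + I) = ((-1/3 - I)*exp(1/3 + I))/(-136/9 + 8*I) = (-3/296 + 9*I/148)*exp(1/3 + I)

Final answer: (-3/296 + 9*I/148)*exp(1/3 + I)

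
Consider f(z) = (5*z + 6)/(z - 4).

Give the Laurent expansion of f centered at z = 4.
Put w = z - (4), i.e. z = w + 4. The denominator is w, so it suffices to rewrite the numerator in powers of w.

P(z) = 5*z + 6
P(w + 4) = 26 + 5*w

Dividing each term by w:
  f = 26/w + 5

Substituting back w = z - 4:
  f(z) = 26/(z - 4) + 5

The series is finite because the numerator is a polynomial; the negative powers form the principal part, and the coefficient of 1/(z - 4) gives Res(f, 4) = 26.

Final answer: 26/(z - 4) + 5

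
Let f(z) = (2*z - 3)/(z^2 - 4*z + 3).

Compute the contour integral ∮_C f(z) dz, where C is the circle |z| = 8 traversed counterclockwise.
4*I*pi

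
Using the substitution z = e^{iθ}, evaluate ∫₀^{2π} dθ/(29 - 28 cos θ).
Call the integral J. The integrand is 2π-periodic and we integrate over a full period, so shifting θ does not change the value (θ → θ + π flips the sign of the trig term). Hence
  J = ∫₀^{2π} dθ/(29 + 28 cos θ).
Put z = e^{iθ}: then cos θ = (z + 1/z)/2, dθ = dz/(iz), and z runs once counterclockwise around |z| = 1:
  J = ∮_{|z|=1} 1/(29 + 28*(z + 1/z)/2) · dz/(iz) = (2/i) ∮_{|z|=1} dz/(28*z^2 + 58*z + 28).
The roots of 28*z^2 + 58*z + 28 are z = (-29 ± sqrt(29^2 - 28^2))/28, with sqrt(57) = sqrt(57); their product is 1, so only z₊ = -29/28 + sqrt(57)/28 lies inside the unit circle (z₋ = -29/28 - sqrt(57)/28 lies outside).
z₊ is a simple zero of q(z) = 28*z^2 + 58*z + 28, so Res(1/q, z₊) = 1/q'(z₊) with q'(z) = 56*z + 58; and q'(z₊) = 28*(z₊ - z₋) = 2*sqrt(57).
Therefore J = (2/i) · 2πi · 1/(2*sqrt(57)) = 2*pi/(sqrt(57)) = 2*sqrt(57)*pi/57

Final answer: 2*sqrt(57)*pi/57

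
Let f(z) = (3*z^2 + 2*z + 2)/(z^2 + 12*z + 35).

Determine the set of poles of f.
The singularities of f are the zeros of the denominator. Factoring,
  z^2 + 12*z + 35 = (z + 7)*(z + 5)
so the candidates are z = -7, z = -5.

Check the numerator P(z) = 3*z^2 + 2*z + 2 at each one:
  P(-7) = 135 ≠ 0, so z = -7 is a (simple) pole.
  P(-5) = 67 ≠ 0, so z = -5 is a (simple) pole.

Poles of f: {-7, -5}

Final answer: {-7, -5}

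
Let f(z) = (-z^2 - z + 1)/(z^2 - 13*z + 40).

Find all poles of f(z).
The singularities of f are the zeros of the denominator. Factoring,
  z^2 - 13*z + 40 = (z - 5)*(z - 8)
so the candidates are z = 5, z = 8.

Check the numerator P(z) = -z^2 - z + 1 at each one:
  P(5) = -29 ≠ 0, so z = 5 is a (simple) pole.
  P(8) = -71 ≠ 0, so z = 8 is a (simple) pole.

Poles of f: {5, 8}

Final answer: {5, 8}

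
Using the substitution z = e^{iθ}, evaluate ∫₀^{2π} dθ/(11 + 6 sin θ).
Call the integral J. The integrand is 2π-periodic and we integrate over a full period, so shifting θ does not change the value (θ → θ + π/2 turns sin θ into cos θ). Hence
  J = ∫₀^{2π} dθ/(11 + 6 cos θ).
Put z = e^{iθ}: then cos θ = (z + 1/z)/2, dθ = dz/(iz), and z runs once counterclockwise around |z| = 1:
  J = ∮_{|z|=1} 1/(11 + 6*(z + 1/z)/2) · dz/(iz) = (2/i) ∮_{|z|=1} dz/(6*z^2 + 22*z + 6).
The roots of 6*z^2 + 22*z + 6 are z = (-11 ± sqrt(11^2 - 6^2))/6, with sqrt(85) = sqrt(85); their product is 1, so only z₊ = -11/6 + sqrt(85)/6 lies inside the unit circle (z₋ = -11/6 - sqrt(85)/6 lies outside).
z₊ is a simple zero of q(z) = 6*z^2 + 22*z + 6, so Res(1/q, z₊) = 1/q'(z₊) with q'(z) = 12*z + 22; and q'(z₊) = 6*(z₊ - z₋) = 2*sqrt(85).
Therefore J = (2/i) · 2πi · 1/(2*sqrt(85)) = 2*pi/(sqrt(85)) = 2*sqrt(85)*pi/85

Final answer: 2*sqrt(85)*pi/85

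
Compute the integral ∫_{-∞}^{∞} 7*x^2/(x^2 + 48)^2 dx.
7*sqrt(3)*pi/24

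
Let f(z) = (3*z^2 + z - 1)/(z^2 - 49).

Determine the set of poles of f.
The singularities of f are the zeros of the denominator. Factoring,
  z^2 - 49 = (z + 7)*(z - 7)
so the candidates are z = -7, z = 7.

Check the numerator P(z) = 3*z^2 + z - 1 at each one:
  P(-7) = 139 ≠ 0, so z = -7 is a (simple) pole.
  P(7) = 153 ≠ 0, so z = 7 is a (simple) pole.

Poles of f: {-7, 7}

Final answer: {-7, 7}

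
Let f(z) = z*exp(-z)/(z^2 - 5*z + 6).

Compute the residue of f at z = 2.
Write f(z) = P(z)/Q(z) with P(z) = z*exp(-z) and Q(z) = z^2 - 5*z + 6.
The denominator factors as Q(z) = (z - 3)*(z - 2), so z = 2 is a simple zero of Q and P is analytic there; z = 2 is therefore a simple pole and
  Res(f, z₀) = P(z₀)/Q'(z₀).

Q'(z) = 2*z - 5, so Q'(2) = -1.
P(2) = 2*exp(-2).

Res(f, 2) = (2*exp(-2))/(-1) = -2*exp(-2)

Final answer: -2*exp(-2)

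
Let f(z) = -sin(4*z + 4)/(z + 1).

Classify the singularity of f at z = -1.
Let u = z + 1. The argument of sin is 4*z + 4 = 4u, so
  f = -sin(4u)/u = -((4u) - (4u)^3/6 + ...)/u = -4 + (32/3)*u^2 - ...
The Laurent expansion about u = 0 has no negative powers; equivalently lim_{z→-1} f(z) = -4 exists and is finite.
So the singularity is removable.

Final answer: removable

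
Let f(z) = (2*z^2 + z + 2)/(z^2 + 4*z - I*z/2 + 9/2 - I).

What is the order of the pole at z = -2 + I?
1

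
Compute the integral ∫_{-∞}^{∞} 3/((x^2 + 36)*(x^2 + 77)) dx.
pi*(77 - 6*sqrt(77))/6314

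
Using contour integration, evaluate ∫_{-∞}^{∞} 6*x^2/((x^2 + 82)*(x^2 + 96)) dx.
3*pi*(-sqrt(82) + 4*sqrt(6))/7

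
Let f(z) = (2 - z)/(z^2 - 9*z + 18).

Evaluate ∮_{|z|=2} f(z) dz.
By the residue theorem, ∮_C f(z) dz = 2πi · (sum of the residues of f at the poles inside |z| = 2).

The denominator factors as (z - 3)*(z - 6), so the singularities of f are simple poles at z = 3, z = 6.
  |3|² = 9 > 4 = 2², so this pole is outside the contour.
  |6|² = 36 > 4 = 2², so this pole is outside the contour.

No pole lies inside the contour, so f is analytic on and inside C and the integral is 0 (Cauchy's theorem).

Final answer: 0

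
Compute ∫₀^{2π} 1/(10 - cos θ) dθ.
Call the integral J. The integrand is 2π-periodic and we integrate over a full period, so shifting θ does not change the value (θ → θ + π flips the sign of the trig term). Hence
  J = ∫₀^{2π} dθ/(10 + cos θ).
Put z = e^{iθ}: then cos θ = (z + 1/z)/2, dθ = dz/(iz), and z runs once counterclockwise around |z| = 1:
  J = ∮_{|z|=1} 1/(10 + (z + 1/z)/2) · dz/(iz) = (2/i) ∮_{|z|=1} dz/(z^2 + 20*z + 1).
The roots of z^2 + 20*z + 1 are z = (-10 ± sqrt(10^2 - 1^2)), with sqrt(99) = 3*sqrt(11); their product is 1, so only z₊ = -10 + 3*sqrt(11) lies inside the unit circle (z₋ = -10 - 3*sqrt(11) lies outside).
z₊ is a simple zero of q(z) = z^2 + 20*z + 1, so Res(1/q, z₊) = 1/q'(z₊) with q'(z) = 2*z + 20; and q'(z₊) = (z₊ - z₋) = 6*sqrt(11).
Therefore J = (2/i) · 2πi · 1/(6*sqrt(11)) = 2*pi/(3*sqrt(11)) = 2*sqrt(11)*pi/33

Final answer: 2*sqrt(11)*pi/33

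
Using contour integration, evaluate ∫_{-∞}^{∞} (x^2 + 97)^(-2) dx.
Let f(z) = (z^2 + 97)^(-2). The denominator has no real zeros and deg Q - deg P = 4 ≥ 2, so the integral of f over the upper semicircle |z| = R tends to 0 as R → ∞. Closing the contour in the upper half-plane,
  ∫_{-∞}^{∞} f(x) dx = 2πi · Σ Res(f, z_k)  over the poles with Im z_k > 0.

Zeros of the denominator: z^2 + 97 = 0 gives z = ±sqrt(97)*I.
Upper half-plane: z = sqrt(97)*I (a pole of order 2).

Write f(z) = g(z)/(z - sqrt(97)*I)^2 with g(z) = (z + sqrt(97)*I)^(-2). For a double pole, Res(f, z₀) = g'(z₀):
  g'(z) = -2/(z + sqrt(97)*I)^3
  Res(f, sqrt(97)*I) = g'(sqrt(97)*I) = -sqrt(97)*I/37636

∫_{-∞}^{∞} f(x) dx = 2πi · (-sqrt(97)*I/37636) = sqrt(97)*pi/18818

Final answer: sqrt(97)*pi/18818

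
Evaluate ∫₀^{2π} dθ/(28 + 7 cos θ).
Let J = ∫₀^{2π} dθ/(28 + 7 cos θ).
Put z = e^{iθ}: then cos θ = (z + 1/z)/2, dθ = dz/(iz), and z runs once counterclockwise around |z| = 1:
  J = ∮_{|z|=1} 1/(28 + 7*(z + 1/z)/2) · dz/(iz) = (2/i) ∮_{|z|=1} dz/(7*z^2 + 56*z + 7).
The roots of 7*z^2 + 56*z + 7 are z = (-28 ± sqrt(28^2 - 7^2))/7, with sqrt(735) = 7*sqrt(15); their product is 1, so only z₊ = -4 + sqrt(15) lies inside the unit circle (z₋ = -4 - sqrt(15) lies outside).
z₊ is a simple zero of q(z) = 7*z^2 + 56*z + 7, so Res(1/q, z₊) = 1/q'(z₊) with q'(z) = 14*z + 56; and q'(z₊) = 7*(z₊ - z₋) = 14*sqrt(15).
Therefore J = (2/i) · 2πi · 1/(14*sqrt(15)) = 2*pi/(7*sqrt(15)) = 2*sqrt(15)*pi/105

Final answer: 2*sqrt(15)*pi/105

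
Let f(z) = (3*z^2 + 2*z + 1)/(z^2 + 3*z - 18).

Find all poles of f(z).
{-6, 3}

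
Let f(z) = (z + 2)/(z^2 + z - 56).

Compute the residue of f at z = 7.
Write f(z) = P(z)/Q(z) with P(z) = z + 2 and Q(z) = z^2 + z - 56.
The denominator factors as Q(z) = (z + 8)*(z - 7), so z = 7 is a simple zero of Q and P is analytic there; z = 7 is therefore a simple pole and
  Res(f, z₀) = P(z₀)/Q'(z₀).

Q'(z) = 2*z + 1, so Q'(7) = 15.
P(7) = 9.

Res(f, 7) = (9)/(15) = 3/5

Final answer: 3/5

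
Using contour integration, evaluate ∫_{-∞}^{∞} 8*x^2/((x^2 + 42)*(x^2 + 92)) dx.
Let f(z) = 8*z^2/((z^2 + 42)*(z^2 + 92)). The denominator has no real zeros and deg Q - deg P = 2 ≥ 2, so the integral of f over the upper semicircle |z| = R tends to 0 as R → ∞. Closing the contour in the upper half-plane,
  ∫_{-∞}^{∞} f(x) dx = 2πi · Σ Res(f, z_k)  over the poles with Im z_k > 0.

Zeros of the denominator: z^2 + 42 = 0 gives z = ±sqrt(42)*I; z^2 + 92 = 0 gives z = ±2*sqrt(23)*I.
Upper half-plane: z = 2*sqrt(23)*I, z = sqrt(42)*I (simple).

Each pole is a simple zero of Q(z) = z^4 + 134*z^2 + 3864, so Res(f, z₀) = P(z₀)/Q'(z₀) with P(z) = 8*z^2, Q'(z) = 4*z^3 + 268*z:
  Res(f, 2*sqrt(23)*I) = (-736)/(-200*sqrt(23)*I) = -4*sqrt(23)*I/25
  Res(f, sqrt(42)*I) = (-336)/(100*sqrt(42)*I) = 2*sqrt(42)*I/25

Sum of residues: 2*I*(-2*sqrt(23) + sqrt(42))/25
∫_{-∞}^{∞} f(x) dx = 2πi · (2*I*(-2*sqrt(23) + sqrt(42))/25) = 4*pi*(-sqrt(42) + 2*sqrt(23))/25

Final answer: 4*pi*(-sqrt(42) + 2*sqrt(23))/25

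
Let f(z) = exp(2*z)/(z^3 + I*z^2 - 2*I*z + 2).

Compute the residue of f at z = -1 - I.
Write f(z) = P(z)/Q(z) with P(z) = exp(2*z) and Q(z) = z^3 + I*z^2 - 2*I*z + 2.
The denominator factors as Q(z) = (z + I)*(z - 1 - I)*(z + 1 + I), so z = -1 - I is a simple zero of Q and P is analytic there; z = -1 - I is therefore a simple pole and
  Res(f, z₀) = P(z₀)/Q'(z₀).

Q'(z) = 3*z^2 + 2*I*z - 2*I, so Q'(-1 - I) = 2 + 2*I.
P(-1 - I) = exp(-2 - 2*I).

Res(f, -1 - I) = (exp(-2 - 2*I))/(2 + 2*I) = (1/4 - I/4)*exp(-2 - 2*I)

Final answer: (1/4 - I/4)*exp(-2 - 2*I)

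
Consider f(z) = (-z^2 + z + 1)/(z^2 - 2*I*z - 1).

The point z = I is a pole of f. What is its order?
Factor the denominator:
  z^2 - 2*I*z - 1 = (z - I)^2

The numerator P(z) = -z^2 + z + 1 has P(I) = 2 + I ≠ 0, so no factor of (z - I) cancels.
Near z = I we can therefore write f(z) = g(z)/(z - I)^2 with g analytic at I and g(I) ≠ 0 (g is just the numerator).

Hence z = I is a pole of order 2.

Final answer: 2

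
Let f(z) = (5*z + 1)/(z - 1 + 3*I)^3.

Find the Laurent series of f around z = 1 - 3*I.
Put w = z - (1 - 3*I), i.e. z = w + 1 - 3*I. The denominator is w^3, so it suffices to rewrite the numerator in powers of w.

P(z) = 5*z + 1
P(w + 1 - 3*I) = 6 - 15*I + 5*w

Dividing each term by w^3:
  f = (6 - 15*I)/w^3 + 5/w^2

Substituting back w = z - 1 + 3*I:
  f(z) = (6 - 15*I)/(z - 1 + 3*I)^3 + 5/(z - 1 + 3*I)^2

The series is finite because the numerator is a polynomial; the negative powers form the principal part.

Final answer: (6 - 15*I)/(z - 1 + 3*I)^3 + 5/(z - 1 + 3*I)^2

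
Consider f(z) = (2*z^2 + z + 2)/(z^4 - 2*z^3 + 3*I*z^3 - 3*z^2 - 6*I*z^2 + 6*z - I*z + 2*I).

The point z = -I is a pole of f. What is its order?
Factor the denominator:
  z^4 - 2*z^3 + 3*I*z^3 - 3*z^2 - 6*I*z^2 + 6*z - I*z + 2*I = (z + I)^3*(z - 2)

The numerator P(z) = 2*z^2 + z + 2 has P(-I) = -I ≠ 0, so no factor of (z + I) cancels.
Near z = -I we can therefore write f(z) = g(z)/(z + I)^3 with g analytic at -I and g(-I) ≠ 0 (g is the numerator divided by the remaining denominator factors).

Hence z = -I is a pole of order 3.

Final answer: 3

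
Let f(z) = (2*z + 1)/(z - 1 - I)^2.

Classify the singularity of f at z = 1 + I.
Write f(z) = g(z)/(z - 1 - I)^2 with g(z) = 2*z + 1.
g is entire and g(1 + I) = 3 + 2*I ≠ 0, so no factor of (z - 1 - I) cancels: the Laurent expansion of f about z = 1 + I starts at the power -2, i.e. lim_{z→z₀} (z - z₀)^2 f(z) = 3 + 2*I is finite and nonzero.
So z = 1 + I is a pole of order 2.

Final answer: pole of order 2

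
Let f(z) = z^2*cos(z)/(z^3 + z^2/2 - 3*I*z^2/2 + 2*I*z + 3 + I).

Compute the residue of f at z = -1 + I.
-I*cos(1 - I)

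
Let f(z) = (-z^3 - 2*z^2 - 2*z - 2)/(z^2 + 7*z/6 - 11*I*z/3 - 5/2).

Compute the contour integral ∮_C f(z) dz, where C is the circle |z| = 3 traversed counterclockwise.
pi*(4960/2853 + 452*I/951)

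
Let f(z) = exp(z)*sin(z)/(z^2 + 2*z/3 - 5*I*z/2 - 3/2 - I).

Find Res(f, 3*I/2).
Write f(z) = P(z)/Q(z) with P(z) = exp(z)*sin(z) and Q(z) = z^2 + 2*z/3 - 5*I*z/2 - 3/2 - I.
The denominator factors as Q(z) = (z - 3*I/2)*(z + 2/3 - I), so z = 3*I/2 is a simple zero of Q and P is analytic there; z = 3*I/2 is therefore a simple pole and
  Res(f, z₀) = P(z₀)/Q'(z₀).

Q'(z) = 2*z + 2/3 - 5*I/2, so Q'(3*I/2) = 2/3 + I/2.
P(3*I/2) = I*exp(3*I/2)*sinh(3/2).

Res(f, 3*I/2) = (I*exp(3*I/2)*sinh(3/2))/(2/3 + I/2) = (18/25 + 24*I/25)*exp(3*I/2)*sinh(3/2)

Final answer: (18/25 + 24*I/25)*exp(3*I/2)*sinh(3/2)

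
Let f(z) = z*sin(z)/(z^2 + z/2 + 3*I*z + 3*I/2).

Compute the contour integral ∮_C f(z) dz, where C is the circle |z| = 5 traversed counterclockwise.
pi*(72/37 - 12*I/37)*sinh(3) + pi*(12/37 - 2*I/37)*sin(1/2)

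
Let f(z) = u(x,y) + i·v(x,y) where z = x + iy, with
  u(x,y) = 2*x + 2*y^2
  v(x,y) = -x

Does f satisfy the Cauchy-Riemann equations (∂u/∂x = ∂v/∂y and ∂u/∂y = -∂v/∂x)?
∂u/∂x = 2
∂v/∂y = 0
∂u/∂y = 4*y
∂v/∂x = -1
∂u/∂x ≠ ∂v/∂y and ∂u/∂y ≠ -∂v/∂x; the Cauchy-Riemann equations are not satisfied, so f is not analytic.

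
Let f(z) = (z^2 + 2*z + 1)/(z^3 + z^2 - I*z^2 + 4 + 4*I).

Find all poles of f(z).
The singularities of f are the zeros of the denominator. Factoring,
  z^3 + z^2 - I*z^2 + 4 + 4*I = (z - 1 + I)*(z + 2)*(z - 2*I)
so the candidates are z = 1 - I, z = -2, z = 2*I.

Check the numerator P(z) = z^2 + 2*z + 1 at each one:
  P(1 - I) = 3 - 4*I ≠ 0, so z = 1 - I is a (simple) pole.
  P(-2) = 1 ≠ 0, so z = -2 is a (simple) pole.
  P(2*I) = -3 + 4*I ≠ 0, so z = 2*I is a (simple) pole.

Poles of f: {-2, 2*I, 1 - I}

Final answer: {-2, 2*I, 1 - I}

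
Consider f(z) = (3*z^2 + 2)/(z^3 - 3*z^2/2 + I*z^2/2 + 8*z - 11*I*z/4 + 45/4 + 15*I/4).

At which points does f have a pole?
The singularities of f are the zeros of the denominator. Factoring,
  z^3 - 3*z^2/2 + I*z^2/2 + 8*z - 11*I*z/4 + 45/4 + 15*I/4 = (z - 3/2 - 3*I)*(z + 1 + I/2)*(z - 1 + 3*I)
so the candidates are z = 3/2 + 3*I, z = -1 - I/2, z = 1 - 3*I.

Check the numerator P(z) = 3*z^2 + 2 at each one:
  P(3/2 + 3*I) = -73/4 + 27*I ≠ 0, so z = 3/2 + 3*I is a (simple) pole.
  P(-1 - I/2) = 17/4 + 3*I ≠ 0, so z = -1 - I/2 is a (simple) pole.
  P(1 - 3*I) = -22 - 18*I ≠ 0, so z = 1 - 3*I is a (simple) pole.

Poles of f: {-1 - I/2, 1 - 3*I, 3/2 + 3*I}

Final answer: {-1 - I/2, 1 - 3*I, 3/2 + 3*I}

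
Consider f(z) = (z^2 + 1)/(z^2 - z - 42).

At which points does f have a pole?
The singularities of f are the zeros of the denominator. Factoring,
  z^2 - z - 42 = (z + 6)*(z - 7)
so the candidates are z = -6, z = 7.

Check the numerator P(z) = z^2 + 1 at each one:
  P(-6) = 37 ≠ 0, so z = -6 is a (simple) pole.
  P(7) = 50 ≠ 0, so z = 7 is a (simple) pole.

Poles of f: {-6, 7}

Final answer: {-6, 7}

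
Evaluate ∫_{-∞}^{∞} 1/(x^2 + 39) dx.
Let f(z) = 1/(z^2 + 39). The denominator has no real zeros and deg Q - deg P = 2 ≥ 2, so the integral of f over the upper semicircle |z| = R tends to 0 as R → ∞. Closing the contour in the upper half-plane,
  ∫_{-∞}^{∞} f(x) dx = 2πi · Σ Res(f, z_k)  over the poles with Im z_k > 0.

Zeros of the denominator: z^2 + 39 = 0 gives z = ±sqrt(39)*I.
Upper half-plane: z = sqrt(39)*I (simple).

Each pole is a simple zero of Q(z) = z^2 + 39, so Res(f, z₀) = P(z₀)/Q'(z₀) with P(z) = 1, Q'(z) = 2*z:
  Res(f, sqrt(39)*I) = (1)/(2*sqrt(39)*I) = -sqrt(39)*I/78

∫_{-∞}^{∞} f(x) dx = 2πi · (-sqrt(39)*I/78) = sqrt(39)*pi/39

Final answer: sqrt(39)*pi/39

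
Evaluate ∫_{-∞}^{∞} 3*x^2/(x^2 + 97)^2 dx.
Let f(z) = 3*z^2/(z^2 + 97)^2. The denominator has no real zeros and deg Q - deg P = 2 ≥ 2, so the integral of f over the upper semicircle |z| = R tends to 0 as R → ∞. Closing the contour in the upper half-plane,
  ∫_{-∞}^{∞} f(x) dx = 2πi · Σ Res(f, z_k)  over the poles with Im z_k > 0.

Zeros of the denominator: z^2 + 97 = 0 gives z = ±sqrt(97)*I.
Upper half-plane: z = sqrt(97)*I (a pole of order 2).

Write f(z) = g(z)/(z - sqrt(97)*I)^2 with g(z) = 3*z^2/(z + sqrt(97)*I)^2. For a double pole, Res(f, z₀) = g'(z₀):
  g'(z) = 6*sqrt(97)*I*z/(z + sqrt(97)*I)^3
  Res(f, sqrt(97)*I) = g'(sqrt(97)*I) = -3*sqrt(97)*I/388

∫_{-∞}^{∞} f(x) dx = 2πi · (-3*sqrt(97)*I/388) = 3*sqrt(97)*pi/194

Final answer: 3*sqrt(97)*pi/194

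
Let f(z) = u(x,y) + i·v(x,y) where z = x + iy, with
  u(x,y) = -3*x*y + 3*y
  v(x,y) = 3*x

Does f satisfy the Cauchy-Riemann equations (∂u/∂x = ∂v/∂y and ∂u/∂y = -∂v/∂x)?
∂u/∂x = -3*y
∂v/∂y = 0
∂u/∂y = 3 - 3*x
∂v/∂x = 3
∂u/∂x ≠ ∂v/∂y and ∂u/∂y ≠ -∂v/∂x; the Cauchy-Riemann equations are not satisfied, so f is not analytic.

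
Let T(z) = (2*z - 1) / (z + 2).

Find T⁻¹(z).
(-2*z - 1)/(z - 2)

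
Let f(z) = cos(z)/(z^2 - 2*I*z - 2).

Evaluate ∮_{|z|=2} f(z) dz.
By the residue theorem, ∮_C f(z) dz = 2πi · (sum of the residues of f at the poles inside |z| = 2).

The denominator factors as (z + 1 - I)*(z - 1 - I), so the singularities of f are simple poles at z = -1 + I, z = 1 + I.
  |-1 + I|² = 2 < 4 = 2², so this pole is inside the contour.
  |1 + I|² = 2 < 4 = 2², so this pole is inside the contour.

With P(z) = cos(z) and Q(z) = z^2 - 2*I*z - 2, each pole is simple, so Res(f, z₀) = P(z₀)/Q'(z₀) with Q'(z) = 2*z - 2*I.
  Res(f, -1 + I) = P(-1 + I)/Q'(-1 + I) = (cos(1 - I))/(-2) = -cos(1 - I)/2
  Res(f, 1 + I) = P(1 + I)/Q'(1 + I) = (cos(1 + I))/(2) = cos(1 + I)/2

Sum of residues inside C: -cos(1 - I)/2 + cos(1 + I)/2
∮_C f(z) dz = 2πi · (-cos(1 - I)/2 + cos(1 + I)/2) = -I*pi*cos(1 - I) + I*pi*cos(1 + I)

Final answer: -I*pi*cos(1 - I) + I*pi*cos(1 + I)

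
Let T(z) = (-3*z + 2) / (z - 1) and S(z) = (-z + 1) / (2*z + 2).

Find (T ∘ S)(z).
(-7*z - 1)/(3*z + 1)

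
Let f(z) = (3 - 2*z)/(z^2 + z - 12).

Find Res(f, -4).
Write f(z) = P(z)/Q(z) with P(z) = 3 - 2*z and Q(z) = z^2 + z - 12.
The denominator factors as Q(z) = (z + 4)*(z - 3), so z = -4 is a simple zero of Q and P is analytic there; z = -4 is therefore a simple pole and
  Res(f, z₀) = P(z₀)/Q'(z₀).

Q'(z) = 2*z + 1, so Q'(-4) = -7.
P(-4) = 11.

Res(f, -4) = (11)/(-7) = -11/7

Final answer: -11/7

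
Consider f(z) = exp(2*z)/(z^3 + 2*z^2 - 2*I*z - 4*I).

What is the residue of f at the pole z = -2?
Write f(z) = P(z)/Q(z) with P(z) = exp(2*z) and Q(z) = z^3 + 2*z^2 - 2*I*z - 4*I.
The denominator factors as Q(z) = (z + 2)*(z + 1 + I)*(z - 1 - I), so z = -2 is a simple zero of Q and P is analytic there; z = -2 is therefore a simple pole and
  Res(f, z₀) = P(z₀)/Q'(z₀).

Q'(z) = 3*z^2 + 4*z - 2*I, so Q'(-2) = 4 - 2*I.
P(-2) = exp(-4).

Res(f, -2) = (exp(-4))/(4 - 2*I) = (1/5 + I/10)*exp(-4)

Final answer: (1/5 + I/10)*exp(-4)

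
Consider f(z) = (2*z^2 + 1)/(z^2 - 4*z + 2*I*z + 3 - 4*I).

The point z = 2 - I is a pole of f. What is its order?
Factor the denominator:
  z^2 - 4*z + 2*I*z + 3 - 4*I = (z - 2 + I)^2

The numerator P(z) = 2*z^2 + 1 has P(2 - I) = 7 - 8*I ≠ 0, so no factor of (z - 2 + I) cancels.
Near z = 2 - I we can therefore write f(z) = g(z)/(z - 2 + I)^2 with g analytic at 2 - I and g(2 - I) ≠ 0 (g is just the numerator).

Hence z = 2 - I is a pole of order 2.

Final answer: 2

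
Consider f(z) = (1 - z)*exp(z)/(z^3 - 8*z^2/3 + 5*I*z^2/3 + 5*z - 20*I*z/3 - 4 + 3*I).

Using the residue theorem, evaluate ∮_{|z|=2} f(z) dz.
By the residue theorem, ∮_C f(z) dz = 2πi · (sum of the residues of f at the poles inside |z| = 2).

The denominator factors as (z - 2 - I)*(z + 3*I)*(z - 2/3 - I/3), so the singularities of f are simple poles at z = 2 + I, z = -3*I, z = 2/3 + I/3.
  |2 + I|² = 5 > 4 = 2², so this pole is outside the contour.
  |-3*I|² = 9 > 4 = 2², so this pole is outside the contour.
  |2/3 + I/3|² = 5/9 < 4 = 2², so this pole is inside the contour.

With P(z) = (1 - z)*exp(z) and Q(z) = z^3 - 8*z^2/3 + 5*I*z^2/3 + 5*z - 20*I*z/3 - 4 + 3*I, each pole is simple, so Res(f, z₀) = P(z₀)/Q'(z₀) with Q'(z) = 3*z^2 - 16*z/3 + 10*I*z/3 + 5 - 20*I/3.
  Res(f, 2/3 + I/3) = P(2/3 + I/3)/Q'(2/3 + I/3) = ((1/3 - I/3)*exp(2/3 + I/3))/(4/3 - 44*I/9) = (21/260 + 3*I/65)*exp(2/3 + I/3)

∮_C f(z) dz = 2πi · ((21/260 + 3*I/65)*exp(2/3 + I/3)) = pi*(-6/65 + 21*I/130)*exp(2/3 + I/3)

Final answer: pi*(-6/65 + 21*I/130)*exp(2/3 + I/3)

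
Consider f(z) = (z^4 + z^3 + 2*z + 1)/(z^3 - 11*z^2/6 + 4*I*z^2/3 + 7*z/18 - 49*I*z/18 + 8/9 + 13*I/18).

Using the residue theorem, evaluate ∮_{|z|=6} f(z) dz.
pi*(7 + 109*I/18)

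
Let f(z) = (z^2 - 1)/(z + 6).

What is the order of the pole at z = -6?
1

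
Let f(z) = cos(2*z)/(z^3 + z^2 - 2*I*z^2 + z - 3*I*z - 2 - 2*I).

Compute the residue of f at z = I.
Write f(z) = P(z)/Q(z) with P(z) = cos(2*z) and Q(z) = z^3 + z^2 - 2*I*z^2 + z - 3*I*z - 2 - 2*I.
The denominator factors as Q(z) = (z - 2*I)*(z - I)*(z + 1 + I), so z = I is a simple zero of Q and P is analytic there; z = I is therefore a simple pole and
  Res(f, z₀) = P(z₀)/Q'(z₀).

Q'(z) = 3*z^2 + 2*z - 4*I*z + 1 - 3*I, so Q'(I) = 2 - I.
P(I) = cosh(2).

Res(f, I) = (cosh(2))/(2 - I) = (2/5 + I/5)*cosh(2)

Final answer: (2/5 + I/5)*cosh(2)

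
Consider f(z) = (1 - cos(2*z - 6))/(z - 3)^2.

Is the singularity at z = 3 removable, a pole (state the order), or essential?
Let u = z - 3. The argument of cos is 2*z - 6 = 2u, so
  f = (1 - cos(2u))/u^2 = ((2u)^2/2 - (2u)^4/24 + ...)/u^2 = 2 - (2/3)*u^2 + ...
The Laurent expansion about u = 0 has no negative powers; equivalently lim_{z→3} f(z) = 2 exists and is finite.
So the singularity is removable.

Final answer: removable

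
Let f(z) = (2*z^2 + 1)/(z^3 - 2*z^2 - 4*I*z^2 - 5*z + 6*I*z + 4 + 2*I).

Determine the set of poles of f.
The singularities of f are the zeros of the denominator. Factoring,
  z^3 - 2*z^2 - 4*I*z^2 - 5*z + 6*I*z + 4 + 2*I = (z - I)*(z - 2*I)*(z - 2 - I)
so the candidates are z = I, z = 2*I, z = 2 + I.

Check the numerator P(z) = 2*z^2 + 1 at each one:
  P(I) = -1 ≠ 0, so z = I is a (simple) pole.
  P(2*I) = -7 ≠ 0, so z = 2*I is a (simple) pole.
  P(2 + I) = 7 + 8*I ≠ 0, so z = 2 + I is a (simple) pole.

Poles of f: {I, 2*I, 2 + I}

Final answer: {I, 2*I, 2 + I}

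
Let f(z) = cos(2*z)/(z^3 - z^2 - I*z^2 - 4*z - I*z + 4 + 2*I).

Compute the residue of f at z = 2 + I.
Write f(z) = P(z)/Q(z) with P(z) = cos(2*z) and Q(z) = z^3 - z^2 - I*z^2 - 4*z - I*z + 4 + 2*I.
The denominator factors as Q(z) = (z - 1)*(z - 2 - I)*(z + 2), so z = 2 + I is a simple zero of Q and P is analytic there; z = 2 + I is therefore a simple pole and
  Res(f, z₀) = P(z₀)/Q'(z₀).

Q'(z) = 3*z^2 - 2*z - 2*I*z - 4 - I, so Q'(2 + I) = 3 + 5*I.
P(2 + I) = cos(4 + 2*I).

Res(f, 2 + I) = (cos(4 + 2*I))/(3 + 5*I) = (3/34 - 5*I/34)*cos(4 + 2*I)

Final answer: (3/34 - 5*I/34)*cos(4 + 2*I)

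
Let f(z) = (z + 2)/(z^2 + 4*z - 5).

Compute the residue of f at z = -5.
Write f(z) = P(z)/Q(z) with P(z) = z + 2 and Q(z) = z^2 + 4*z - 5.
The denominator factors as Q(z) = (z + 5)*(z - 1), so z = -5 is a simple zero of Q and P is analytic there; z = -5 is therefore a simple pole and
  Res(f, z₀) = P(z₀)/Q'(z₀).

Q'(z) = 2*z + 4, so Q'(-5) = -6.
P(-5) = -3.

Res(f, -5) = (-3)/(-6) = 1/2

Final answer: 1/2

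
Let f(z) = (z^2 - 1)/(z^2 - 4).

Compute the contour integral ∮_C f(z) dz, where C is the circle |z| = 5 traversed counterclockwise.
By the residue theorem, ∮_C f(z) dz = 2πi · (sum of the residues of f at the poles inside |z| = 5).

The denominator factors as (z - 2)*(z + 2), so the singularities of f are simple poles at z = 2, z = -2.
  |2|² = 4 < 25 = 5², so this pole is inside the contour.
  |-2|² = 4 < 25 = 5², so this pole is inside the contour.

With P(z) = z^2 - 1 and Q(z) = z^2 - 4, each pole is simple, so Res(f, z₀) = P(z₀)/Q'(z₀) with Q'(z) = 2*z.
  Res(f, 2) = P(2)/Q'(2) = (3)/(4) = 3/4
  Res(f, -2) = P(-2)/Q'(-2) = (3)/(-4) = -3/4

Sum of residues inside C: 0
∮_C f(z) dz = 2πi · (0) = 0

Final answer: 0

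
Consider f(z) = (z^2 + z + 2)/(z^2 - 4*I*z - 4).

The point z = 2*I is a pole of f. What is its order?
2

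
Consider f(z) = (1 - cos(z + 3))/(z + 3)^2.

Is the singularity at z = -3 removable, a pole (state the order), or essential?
Let u = z + 3. The argument of cos is z + 3 = u, so
  f = (1 - cos(u))/u^2 = ((u)^2/2 - (u)^4/24 + ...)/u^2 = 1/2 - (1/24)*u^2 + ...
The Laurent expansion about u = 0 has no negative powers; equivalently lim_{z→-3} f(z) = 1/2 exists and is finite.
So the singularity is removable.

Final answer: removable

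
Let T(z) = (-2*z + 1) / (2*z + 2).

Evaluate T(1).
Substitute z = 1:
  numerator:   -2*(1) + 1 = -1
  denominator: 2*(1) + 2 = 4
T(1) = (-1)/(4) = -1/4

Final answer: -1/4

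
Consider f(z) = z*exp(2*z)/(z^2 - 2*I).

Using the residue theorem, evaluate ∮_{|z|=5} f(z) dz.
By the residue theorem, ∮_C f(z) dz = 2πi · (sum of the residues of f at the poles inside |z| = 5).

The denominator factors as (z - 1 - I)*(z + 1 + I), so the singularities of f are simple poles at z = 1 + I, z = -1 - I.
  |1 + I|² = 2 < 25 = 5², so this pole is inside the contour.
  |-1 - I|² = 2 < 25 = 5², so this pole is inside the contour.

With P(z) = z*exp(2*z) and Q(z) = z^2 - 2*I, each pole is simple, so Res(f, z₀) = P(z₀)/Q'(z₀) with Q'(z) = 2*z.
  Res(f, 1 + I) = P(1 + I)/Q'(1 + I) = ((1 + I)*exp(2 + 2*I))/(2 + 2*I) = exp(2 + 2*I)/2
  Res(f, -1 - I) = P(-1 - I)/Q'(-1 - I) = ((-1 - I)*exp(-2 - 2*I))/(-2 - 2*I) = exp(-2 - 2*I)/2

Sum of residues inside C: exp(-2 - 2*I)/2 + exp(2 + 2*I)/2
∮_C f(z) dz = 2πi · (exp(-2 - 2*I)/2 + exp(2 + 2*I)/2) = I*pi*exp(2 + 2*I) + I*pi*exp(-2 - 2*I)

Final answer: I*pi*exp(2 + 2*I) + I*pi*exp(-2 - 2*I)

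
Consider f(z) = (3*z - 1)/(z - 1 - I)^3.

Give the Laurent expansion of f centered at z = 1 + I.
Put w = z - (1 + I), i.e. z = w + 1 + I. The denominator is w^3, so it suffices to rewrite the numerator in powers of w.

P(z) = 3*z - 1
P(w + 1 + I) = 2 + 3*I + 3*w

Dividing each term by w^3:
  f = (2 + 3*I)/w^3 + 3/w^2

Substituting back w = z - 1 - I:
  f(z) = (2 + 3*I)/(z - 1 - I)^3 + 3/(z - 1 - I)^2

The series is finite because the numerator is a polynomial; the negative powers form the principal part.

Final answer: (2 + 3*I)/(z - 1 - I)^3 + 3/(z - 1 - I)^2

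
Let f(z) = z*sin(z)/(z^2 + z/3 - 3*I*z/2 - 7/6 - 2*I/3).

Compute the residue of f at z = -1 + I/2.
Write f(z) = P(z)/Q(z) with P(z) = z*sin(z) and Q(z) = z^2 + z/3 - 3*I*z/2 - 7/6 - 2*I/3.
The denominator factors as Q(z) = (z - 2/3 - I)*(z + 1 - I/2), so z = -1 + I/2 is a simple zero of Q and P is analytic there; z = -1 + I/2 is therefore a simple pole and
  Res(f, z₀) = P(z₀)/Q'(z₀).

Q'(z) = 2*z + 1/3 - 3*I/2, so Q'(-1 + I/2) = -5/3 - I/2.
P(-1 + I/2) = (1 - I/2)*sin(1 - I/2).

Res(f, -1 + I/2) = ((1 - I/2)*sin(1 - I/2))/(-5/3 - I/2) = (-51/109 + 48*I/109)*sin(1 - I/2)

Final answer: (-51/109 + 48*I/109)*sin(1 - I/2)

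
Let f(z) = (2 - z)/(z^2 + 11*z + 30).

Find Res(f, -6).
Write f(z) = P(z)/Q(z) with P(z) = 2 - z and Q(z) = z^2 + 11*z + 30.
The denominator factors as Q(z) = (z + 6)*(z + 5), so z = -6 is a simple zero of Q and P is analytic there; z = -6 is therefore a simple pole and
  Res(f, z₀) = P(z₀)/Q'(z₀).

Q'(z) = 2*z + 11, so Q'(-6) = -1.
P(-6) = 8.

Res(f, -6) = (8)/(-1) = -8

Final answer: -8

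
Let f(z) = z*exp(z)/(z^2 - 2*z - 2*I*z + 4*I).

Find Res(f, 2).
(1/2 + I/2)*exp(2)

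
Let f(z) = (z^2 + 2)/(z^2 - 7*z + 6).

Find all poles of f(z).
The singularities of f are the zeros of the denominator. Factoring,
  z^2 - 7*z + 6 = (z - 6)*(z - 1)
so the candidates are z = 6, z = 1.

Check the numerator P(z) = z^2 + 2 at each one:
  P(6) = 38 ≠ 0, so z = 6 is a (simple) pole.
  P(1) = 3 ≠ 0, so z = 1 is a (simple) pole.

Poles of f: {1, 6}

Final answer: {1, 6}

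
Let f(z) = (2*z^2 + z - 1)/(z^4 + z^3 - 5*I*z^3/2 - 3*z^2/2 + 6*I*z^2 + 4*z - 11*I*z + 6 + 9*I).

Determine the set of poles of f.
The singularities of f are the zeros of the denominator. Factoring,
  z^4 + z^3 - 5*I*z^3/2 - 3*z^2/2 + 6*I*z^2 + 4*z - 11*I*z + 6 + 9*I = (z + I)*(z - 1 + I)*(z + 3 - 3*I)*(z - 1 - 3*I/2)
so the candidates are z = -I, z = 1 - I, z = -3 + 3*I, z = 1 + 3*I/2.

Check the numerator P(z) = 2*z^2 + z - 1 at each one:
  P(-I) = -3 - I ≠ 0, so z = -I is a (simple) pole.
  P(1 - I) = -5*I ≠ 0, so z = 1 - I is a (simple) pole.
  P(-3 + 3*I) = -4 - 33*I ≠ 0, so z = -3 + 3*I is a (simple) pole.
  P(1 + 3*I/2) = -5/2 + 15*I/2 ≠ 0, so z = 1 + 3*I/2 is a (simple) pole.

Poles of f: {-3 + 3*I, -I, 1 - I, 1 + 3*I/2}

Final answer: {-3 + 3*I, -I, 1 - I, 1 + 3*I/2}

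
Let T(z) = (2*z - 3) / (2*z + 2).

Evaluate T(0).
Substitute z = 0:
  numerator:   2*(0) - 3 = -3
  denominator: 2*(0) + 2 = 2
T(0) = (-3)/(2) = -3/2

Final answer: -3/2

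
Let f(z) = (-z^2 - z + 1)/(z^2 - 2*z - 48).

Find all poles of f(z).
The singularities of f are the zeros of the denominator. Factoring,
  z^2 - 2*z - 48 = (z + 6)*(z - 8)
so the candidates are z = -6, z = 8.

Check the numerator P(z) = -z^2 - z + 1 at each one:
  P(-6) = -29 ≠ 0, so z = -6 is a (simple) pole.
  P(8) = -71 ≠ 0, so z = 8 is a (simple) pole.

Poles of f: {-6, 8}

Final answer: {-6, 8}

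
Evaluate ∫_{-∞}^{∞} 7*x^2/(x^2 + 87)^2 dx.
Let f(z) = 7*z^2/(z^2 + 87)^2. The denominator has no real zeros and deg Q - deg P = 2 ≥ 2, so the integral of f over the upper semicircle |z| = R tends to 0 as R → ∞. Closing the contour in the upper half-plane,
  ∫_{-∞}^{∞} f(x) dx = 2πi · Σ Res(f, z_k)  over the poles with Im z_k > 0.

Zeros of the denominator: z^2 + 87 = 0 gives z = ±sqrt(87)*I.
Upper half-plane: z = sqrt(87)*I (a pole of order 2).

Write f(z) = g(z)/(z - sqrt(87)*I)^2 with g(z) = 7*z^2/(z + sqrt(87)*I)^2. For a double pole, Res(f, z₀) = g'(z₀):
  g'(z) = 14*sqrt(87)*I*z/(z + sqrt(87)*I)^3
  Res(f, sqrt(87)*I) = g'(sqrt(87)*I) = -7*sqrt(87)*I/348

∫_{-∞}^{∞} f(x) dx = 2πi · (-7*sqrt(87)*I/348) = 7*sqrt(87)*pi/174

Final answer: 7*sqrt(87)*pi/174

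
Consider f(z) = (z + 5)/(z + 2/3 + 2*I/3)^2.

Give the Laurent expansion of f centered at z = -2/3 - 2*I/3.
Put w = z - (-2/3 - 2*I/3), i.e. z = w - 2/3 - 2*I/3. The denominator is w^2, so it suffices to rewrite the numerator in powers of w.

P(z) = z + 5
P(w - 2/3 - 2*I/3) = 13/3 - 2*I/3 + w

Dividing each term by w^2:
  f = (13/3 - 2*I/3)/w^2 + 1/w

Substituting back w = z + 2/3 + 2*I/3:
  f(z) = (13/3 - 2*I/3)/(z + 2/3 + 2*I/3)^2 + 1/(z + 2/3 + 2*I/3)

The series is finite because the numerator is a polynomial; the negative powers form the principal part, and the coefficient of 1/(z + 2/3 + 2*I/3) gives Res(f, -2/3 - 2*I/3) = 1.

Final answer: (13/3 - 2*I/3)/(z + 2/3 + 2*I/3)^2 + 1/(z + 2/3 + 2*I/3)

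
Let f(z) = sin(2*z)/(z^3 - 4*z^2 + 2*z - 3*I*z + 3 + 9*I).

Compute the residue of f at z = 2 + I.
Write f(z) = P(z)/Q(z) with P(z) = sin(2*z) and Q(z) = z^3 - 4*z^2 + 2*z - 3*I*z + 3 + 9*I.
The denominator factors as Q(z) = (z - 3)*(z + 1 + I)*(z - 2 - I), so z = 2 + I is a simple zero of Q and P is analytic there; z = 2 + I is therefore a simple pole and
  Res(f, z₀) = P(z₀)/Q'(z₀).

Q'(z) = 3*z^2 - 8*z + 2 - 3*I, so Q'(2 + I) = -5 + I.
P(2 + I) = sin(4 + 2*I).

Res(f, 2 + I) = (sin(4 + 2*I))/(-5 + I) = (-5/26 - I/26)*sin(4 + 2*I)

Final answer: (-5/26 - I/26)*sin(4 + 2*I)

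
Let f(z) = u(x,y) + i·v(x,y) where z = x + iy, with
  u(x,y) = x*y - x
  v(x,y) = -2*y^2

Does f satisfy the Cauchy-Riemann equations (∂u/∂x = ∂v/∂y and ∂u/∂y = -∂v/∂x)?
∂u/∂x = y - 1
∂v/∂y = -4*y
∂u/∂y = x
∂v/∂x = 0
∂u/∂x ≠ ∂v/∂y and ∂u/∂y ≠ -∂v/∂x; the Cauchy-Riemann equations are not satisfied, so f is not analytic.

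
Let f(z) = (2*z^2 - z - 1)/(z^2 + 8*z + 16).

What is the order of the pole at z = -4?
Factor the denominator:
  z^2 + 8*z + 16 = (z + 4)^2

The numerator P(z) = 2*z^2 - z - 1 has P(-4) = 35 ≠ 0, so no factor of (z + 4) cancels.
Near z = -4 we can therefore write f(z) = g(z)/(z + 4)^2 with g analytic at -4 and g(-4) ≠ 0 (g is just the numerator).

Hence z = -4 is a pole of order 2.

Final answer: 2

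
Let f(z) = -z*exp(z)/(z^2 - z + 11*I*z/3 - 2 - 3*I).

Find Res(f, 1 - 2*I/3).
Write f(z) = P(z)/Q(z) with P(z) = -z*exp(z) and Q(z) = z^2 - z + 11*I*z/3 - 2 - 3*I.
The denominator factors as Q(z) = (z + 3*I)*(z - 1 + 2*I/3), so z = 1 - 2*I/3 is a simple zero of Q and P is analytic there; z = 1 - 2*I/3 is therefore a simple pole and
  Res(f, z₀) = P(z₀)/Q'(z₀).

Q'(z) = 2*z - 1 + 11*I/3, so Q'(1 - 2*I/3) = 1 + 7*I/3.
P(1 - 2*I/3) = (-1 + 2*I/3)*exp(1 - 2*I/3).

Res(f, 1 - 2*I/3) = ((-1 + 2*I/3)*exp(1 - 2*I/3))/(1 + 7*I/3) = (5/58 + 27*I/58)*exp(1 - 2*I/3)

Final answer: (5/58 + 27*I/58)*exp(1 - 2*I/3)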